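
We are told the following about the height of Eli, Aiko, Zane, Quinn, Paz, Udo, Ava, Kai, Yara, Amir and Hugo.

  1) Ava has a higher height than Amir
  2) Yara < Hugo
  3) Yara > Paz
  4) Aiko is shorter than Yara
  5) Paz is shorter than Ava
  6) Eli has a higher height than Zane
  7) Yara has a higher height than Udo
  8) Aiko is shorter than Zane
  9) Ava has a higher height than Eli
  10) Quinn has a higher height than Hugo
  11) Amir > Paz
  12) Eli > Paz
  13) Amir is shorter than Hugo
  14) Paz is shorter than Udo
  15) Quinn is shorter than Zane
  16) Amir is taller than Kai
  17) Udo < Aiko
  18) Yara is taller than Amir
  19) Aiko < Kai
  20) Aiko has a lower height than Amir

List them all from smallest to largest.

Paz < Udo < Aiko < Kai < Amir < Yara < Hugo < Quinn < Zane < Eli < Ava

Nothing is placed below Paz, so it is least; from there Paz < Udo; Udo < Aiko; Aiko < Kai; Kai < Amir; Amir < Yara; Yara < Hugo; Hugo < Quinn; Quinn < Zane; Zane < Eli; Eli < Ava, each given directly.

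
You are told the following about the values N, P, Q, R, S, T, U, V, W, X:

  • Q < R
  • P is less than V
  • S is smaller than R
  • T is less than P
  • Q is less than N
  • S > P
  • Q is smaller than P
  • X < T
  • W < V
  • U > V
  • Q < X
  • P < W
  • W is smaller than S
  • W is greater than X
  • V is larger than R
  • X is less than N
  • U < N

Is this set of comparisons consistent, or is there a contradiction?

consistent

The single ordering Q < X < T < P < W < S < R < V < U < N satisfies every listed relation, so no contradiction arises.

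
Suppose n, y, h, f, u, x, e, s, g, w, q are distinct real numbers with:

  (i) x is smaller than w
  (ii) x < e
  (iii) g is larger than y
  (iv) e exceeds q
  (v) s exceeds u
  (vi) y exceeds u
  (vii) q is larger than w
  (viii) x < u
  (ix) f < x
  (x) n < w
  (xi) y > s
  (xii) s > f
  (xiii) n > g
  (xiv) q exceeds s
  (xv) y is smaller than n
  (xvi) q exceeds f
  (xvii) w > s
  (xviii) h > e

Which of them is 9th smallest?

q

The consecutive relations fix a unique order: f < x < u < s < y < g < n < w < q < e < h.
The 9th smallest is q.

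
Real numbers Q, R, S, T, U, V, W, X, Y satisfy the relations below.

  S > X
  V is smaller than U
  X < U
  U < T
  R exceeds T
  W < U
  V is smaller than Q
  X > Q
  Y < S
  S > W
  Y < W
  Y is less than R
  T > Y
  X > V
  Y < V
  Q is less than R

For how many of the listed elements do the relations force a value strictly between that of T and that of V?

3

The relations place V below T. An element lies strictly between them when it is forced above V and also forced below T.
Above V: {Q, X, U, S, R}. Below T: {Y, W, Q, X, U}.
Intersection: {Q, X, U} — 3.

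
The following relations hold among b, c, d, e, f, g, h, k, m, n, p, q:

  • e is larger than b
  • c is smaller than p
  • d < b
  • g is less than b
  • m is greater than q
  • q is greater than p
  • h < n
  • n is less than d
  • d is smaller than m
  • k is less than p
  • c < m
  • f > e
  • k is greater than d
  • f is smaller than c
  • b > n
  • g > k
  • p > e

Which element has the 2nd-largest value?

The consecutive relations fix a unique order: h < n < d < k < g < b < e < f < c < p < q < m.
Counting 2 from the largest end gives q.

q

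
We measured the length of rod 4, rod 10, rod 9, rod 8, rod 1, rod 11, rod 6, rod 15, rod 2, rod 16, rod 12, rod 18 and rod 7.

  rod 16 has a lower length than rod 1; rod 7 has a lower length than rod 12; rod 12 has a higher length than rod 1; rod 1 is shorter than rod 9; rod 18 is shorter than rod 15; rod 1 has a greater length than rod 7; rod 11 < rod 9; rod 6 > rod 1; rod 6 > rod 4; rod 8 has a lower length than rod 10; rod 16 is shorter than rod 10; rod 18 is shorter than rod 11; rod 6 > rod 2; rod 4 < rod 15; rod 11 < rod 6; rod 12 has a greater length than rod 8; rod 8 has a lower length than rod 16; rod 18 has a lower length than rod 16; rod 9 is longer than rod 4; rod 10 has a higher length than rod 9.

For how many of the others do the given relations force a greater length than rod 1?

The elements the relations force above rod 1 are rod 9, rod 10, rod 6, rod 12 — no chain reaches any other.
That is 4.

4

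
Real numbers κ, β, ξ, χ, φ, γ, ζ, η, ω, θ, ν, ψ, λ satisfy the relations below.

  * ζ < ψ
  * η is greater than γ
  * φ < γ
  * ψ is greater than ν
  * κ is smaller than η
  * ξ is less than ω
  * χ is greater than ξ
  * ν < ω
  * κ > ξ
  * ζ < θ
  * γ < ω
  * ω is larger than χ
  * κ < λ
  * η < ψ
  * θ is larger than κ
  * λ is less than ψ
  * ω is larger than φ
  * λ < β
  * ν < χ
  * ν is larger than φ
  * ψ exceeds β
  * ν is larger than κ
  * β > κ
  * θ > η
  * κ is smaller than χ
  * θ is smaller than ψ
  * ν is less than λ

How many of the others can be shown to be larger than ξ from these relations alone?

9

The elements the relations force above ξ are κ, ν, χ, λ, β, η, θ, ψ, ω — no chain reaches any other.
That is 9.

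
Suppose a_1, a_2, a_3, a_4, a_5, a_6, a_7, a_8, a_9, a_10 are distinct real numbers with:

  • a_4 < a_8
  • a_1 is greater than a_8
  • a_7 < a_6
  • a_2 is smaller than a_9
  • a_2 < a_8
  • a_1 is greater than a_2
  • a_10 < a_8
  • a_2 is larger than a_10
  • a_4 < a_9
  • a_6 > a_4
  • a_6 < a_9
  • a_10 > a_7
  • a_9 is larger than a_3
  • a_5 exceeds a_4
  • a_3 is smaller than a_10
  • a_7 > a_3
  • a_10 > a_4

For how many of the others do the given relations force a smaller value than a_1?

Directly below a_1: a_2, a_8.
One step further: a_4, a_10 (4 so far).
One step further: a_3, a_7 (6 so far).
No other element is forced below a_1 by the given relations, so the count is 6.

6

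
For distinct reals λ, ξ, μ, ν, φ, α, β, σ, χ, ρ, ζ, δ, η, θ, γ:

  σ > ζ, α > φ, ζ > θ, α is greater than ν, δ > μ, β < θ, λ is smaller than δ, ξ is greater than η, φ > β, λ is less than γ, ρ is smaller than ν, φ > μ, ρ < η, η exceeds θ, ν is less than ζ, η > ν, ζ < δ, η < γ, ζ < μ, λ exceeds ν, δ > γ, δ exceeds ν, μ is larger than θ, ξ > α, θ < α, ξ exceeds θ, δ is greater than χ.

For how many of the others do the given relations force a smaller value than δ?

10

From δ the given relations immediately reach ν, ζ, μ, χ, λ, γ.
From those, ρ, θ, η — 9 in total.
From those, β — 10 in total.
Nothing else is reachable below δ; 10 in all.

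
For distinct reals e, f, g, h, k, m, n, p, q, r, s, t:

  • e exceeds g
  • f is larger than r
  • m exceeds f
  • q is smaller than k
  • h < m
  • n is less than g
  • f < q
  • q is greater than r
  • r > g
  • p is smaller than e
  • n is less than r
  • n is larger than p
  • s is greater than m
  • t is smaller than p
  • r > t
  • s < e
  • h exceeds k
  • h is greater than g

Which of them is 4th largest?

Chaining the given pairs: t < p < n < g < r < f < q < k < h < m < s < e.
Counting 4 from the largest end gives h.

h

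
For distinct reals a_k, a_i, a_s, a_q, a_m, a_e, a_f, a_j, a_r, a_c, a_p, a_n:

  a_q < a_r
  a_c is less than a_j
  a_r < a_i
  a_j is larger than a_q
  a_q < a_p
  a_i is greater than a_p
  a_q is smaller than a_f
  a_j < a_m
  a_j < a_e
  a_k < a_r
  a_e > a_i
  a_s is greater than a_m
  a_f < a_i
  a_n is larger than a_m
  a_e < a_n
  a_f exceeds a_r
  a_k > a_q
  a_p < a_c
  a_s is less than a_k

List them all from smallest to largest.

Nothing is placed below a_q, so it is least; from there a_q < a_p; a_p < a_c; a_c < a_j; a_j < a_m; a_m < a_s; a_s < a_k; a_k < a_r; a_r < a_f; a_f < a_i; a_i < a_e; a_e < a_n, each given directly.

a_q < a_p < a_c < a_j < a_m < a_s < a_k < a_r < a_f < a_i < a_e < a_n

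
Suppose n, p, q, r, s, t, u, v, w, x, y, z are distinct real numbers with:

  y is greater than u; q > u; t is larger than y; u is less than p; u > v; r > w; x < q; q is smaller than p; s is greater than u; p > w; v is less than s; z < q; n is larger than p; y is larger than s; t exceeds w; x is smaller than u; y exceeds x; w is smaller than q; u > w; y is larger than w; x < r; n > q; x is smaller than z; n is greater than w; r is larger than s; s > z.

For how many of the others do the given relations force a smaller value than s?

5

Directly below s: v, z, u.
One step further: x, w (5 so far).
Nothing else is reachable below s; 5 in all.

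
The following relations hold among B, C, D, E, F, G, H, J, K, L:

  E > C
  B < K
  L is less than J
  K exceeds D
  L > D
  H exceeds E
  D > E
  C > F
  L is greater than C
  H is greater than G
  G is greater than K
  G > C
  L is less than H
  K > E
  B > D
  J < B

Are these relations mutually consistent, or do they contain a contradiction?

Every relation is compatible with F < C < E < D < L < J < B < K < G < H; the set is consistent.

consistent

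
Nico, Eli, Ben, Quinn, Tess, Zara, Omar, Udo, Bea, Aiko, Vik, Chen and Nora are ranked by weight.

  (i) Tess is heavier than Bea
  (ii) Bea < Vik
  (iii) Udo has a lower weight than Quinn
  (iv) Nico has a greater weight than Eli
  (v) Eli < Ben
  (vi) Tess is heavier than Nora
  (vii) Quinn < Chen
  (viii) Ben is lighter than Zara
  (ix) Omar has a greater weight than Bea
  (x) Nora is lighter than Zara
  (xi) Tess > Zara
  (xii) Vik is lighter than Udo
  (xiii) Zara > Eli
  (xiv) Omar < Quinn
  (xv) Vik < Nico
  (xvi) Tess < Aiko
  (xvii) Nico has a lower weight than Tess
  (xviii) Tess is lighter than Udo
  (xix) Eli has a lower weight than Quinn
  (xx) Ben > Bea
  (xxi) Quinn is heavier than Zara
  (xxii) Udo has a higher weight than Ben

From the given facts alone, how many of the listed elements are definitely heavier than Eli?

8

Directly above Eli: Nico, Ben, Zara, Quinn.
One step further: Tess, Udo, Chen (7 so far).
One step further: Aiko (8 so far).
No other element is forced above Eli by the given relations, so the count is 8.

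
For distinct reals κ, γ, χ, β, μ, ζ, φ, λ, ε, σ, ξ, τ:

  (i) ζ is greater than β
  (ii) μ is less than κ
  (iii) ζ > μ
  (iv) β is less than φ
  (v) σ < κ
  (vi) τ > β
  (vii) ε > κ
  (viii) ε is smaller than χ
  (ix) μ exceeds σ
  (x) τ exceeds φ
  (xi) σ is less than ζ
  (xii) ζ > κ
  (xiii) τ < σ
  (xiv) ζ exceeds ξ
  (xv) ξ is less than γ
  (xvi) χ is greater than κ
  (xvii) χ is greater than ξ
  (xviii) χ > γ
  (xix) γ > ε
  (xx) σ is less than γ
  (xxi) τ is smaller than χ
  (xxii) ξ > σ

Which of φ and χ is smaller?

φ

φ < τ and τ < σ give φ < σ.
With σ < μ: φ < τ < σ < μ.
Then μ < κ extends the chain to κ.
With κ < ε: φ < τ < σ < μ < κ < ε.
Then ε < χ extends the chain to χ.
So φ < χ; φ is the smaller of the two.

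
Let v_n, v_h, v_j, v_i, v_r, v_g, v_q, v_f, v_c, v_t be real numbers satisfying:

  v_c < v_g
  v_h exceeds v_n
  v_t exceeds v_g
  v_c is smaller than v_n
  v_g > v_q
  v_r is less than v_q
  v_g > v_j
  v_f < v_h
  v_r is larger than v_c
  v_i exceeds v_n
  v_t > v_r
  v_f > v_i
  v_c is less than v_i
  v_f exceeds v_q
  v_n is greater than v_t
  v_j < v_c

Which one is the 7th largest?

v_q

Piecing the relations together gives one ordering: v_j < v_c < v_r < v_q < v_g < v_t < v_n < v_i < v_f < v_h.
The 7th largest is v_q.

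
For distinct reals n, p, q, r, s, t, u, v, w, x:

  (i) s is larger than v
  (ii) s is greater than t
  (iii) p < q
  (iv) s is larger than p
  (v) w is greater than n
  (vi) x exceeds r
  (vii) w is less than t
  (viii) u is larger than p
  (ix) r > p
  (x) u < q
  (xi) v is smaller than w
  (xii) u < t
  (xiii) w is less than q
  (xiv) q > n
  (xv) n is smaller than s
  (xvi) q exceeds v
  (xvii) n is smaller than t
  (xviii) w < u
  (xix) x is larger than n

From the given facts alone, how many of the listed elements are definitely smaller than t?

Directly below t: n, w, u.
One step further: p, v (5 so far).
No other element is forced below t by the given relations, so the count is 5.

5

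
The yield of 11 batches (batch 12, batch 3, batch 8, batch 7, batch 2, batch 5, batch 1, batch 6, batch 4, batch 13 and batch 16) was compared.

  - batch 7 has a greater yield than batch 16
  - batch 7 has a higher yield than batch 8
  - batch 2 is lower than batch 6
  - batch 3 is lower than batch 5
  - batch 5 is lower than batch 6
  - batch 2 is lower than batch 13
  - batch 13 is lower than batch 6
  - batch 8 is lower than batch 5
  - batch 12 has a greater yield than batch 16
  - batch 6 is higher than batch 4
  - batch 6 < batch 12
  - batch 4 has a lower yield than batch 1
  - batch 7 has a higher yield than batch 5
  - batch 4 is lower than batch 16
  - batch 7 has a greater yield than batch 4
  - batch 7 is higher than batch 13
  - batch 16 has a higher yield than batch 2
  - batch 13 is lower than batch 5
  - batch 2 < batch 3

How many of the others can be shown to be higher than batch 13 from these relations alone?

4

From batch 13 the given relations immediately reach batch 5, batch 7, batch 6.
From those, batch 12 — 4 in total.
Nothing else is reachable above batch 13; 4 in all.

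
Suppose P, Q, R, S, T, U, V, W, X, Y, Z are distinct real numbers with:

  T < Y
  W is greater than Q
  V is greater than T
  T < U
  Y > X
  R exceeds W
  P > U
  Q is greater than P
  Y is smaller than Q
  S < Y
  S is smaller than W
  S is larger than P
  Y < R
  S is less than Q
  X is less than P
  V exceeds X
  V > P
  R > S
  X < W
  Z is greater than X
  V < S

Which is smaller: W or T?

T

T < U and U < P give T < P.
Then P < V extends the chain to V.
With V < S: T < U < P < V < S.
With S < Y: T < U < P < V < S < Y.
Then Y < Q extends the chain to Q.
Then Q < W extends the chain to W.
So T < W; T is the smaller of the two.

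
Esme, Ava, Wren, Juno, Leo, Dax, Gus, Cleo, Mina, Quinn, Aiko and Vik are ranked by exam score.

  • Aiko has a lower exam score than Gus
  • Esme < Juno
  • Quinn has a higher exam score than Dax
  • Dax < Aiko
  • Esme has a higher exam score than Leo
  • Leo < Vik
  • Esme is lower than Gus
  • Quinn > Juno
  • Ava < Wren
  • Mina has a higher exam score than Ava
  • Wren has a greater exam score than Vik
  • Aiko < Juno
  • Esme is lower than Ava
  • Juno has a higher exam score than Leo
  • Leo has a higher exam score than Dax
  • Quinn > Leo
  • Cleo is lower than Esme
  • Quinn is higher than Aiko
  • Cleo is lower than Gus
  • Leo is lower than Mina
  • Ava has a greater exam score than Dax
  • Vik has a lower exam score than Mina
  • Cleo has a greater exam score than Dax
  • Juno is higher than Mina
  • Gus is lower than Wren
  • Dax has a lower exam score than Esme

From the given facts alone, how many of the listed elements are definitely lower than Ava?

4

Directly below Ava: Dax, Esme.
One step further: Cleo, Leo (4 so far).
No other element is forced below Ava by the given relations, so the count is 4.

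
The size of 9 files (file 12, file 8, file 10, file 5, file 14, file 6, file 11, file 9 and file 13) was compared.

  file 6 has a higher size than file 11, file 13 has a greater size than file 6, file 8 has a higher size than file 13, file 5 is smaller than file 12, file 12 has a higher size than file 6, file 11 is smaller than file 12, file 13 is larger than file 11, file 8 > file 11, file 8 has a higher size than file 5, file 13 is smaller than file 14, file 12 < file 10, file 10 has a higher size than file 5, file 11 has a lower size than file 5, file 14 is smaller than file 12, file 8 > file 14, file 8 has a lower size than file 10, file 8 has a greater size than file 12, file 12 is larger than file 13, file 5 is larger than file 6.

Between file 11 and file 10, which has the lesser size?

Link the given pairs in sequence: file 11 < file 6; file 6 < file 13; file 13 < file 14; file 14 < file 12; file 12 < file 8; file 8 < file 10.
Chaining these gives file 11 < file 6 < file 13 < file 14 < file 12 < file 8 < file 10.
So file 11 < file 10; file 11 is the smaller of the two.

file 11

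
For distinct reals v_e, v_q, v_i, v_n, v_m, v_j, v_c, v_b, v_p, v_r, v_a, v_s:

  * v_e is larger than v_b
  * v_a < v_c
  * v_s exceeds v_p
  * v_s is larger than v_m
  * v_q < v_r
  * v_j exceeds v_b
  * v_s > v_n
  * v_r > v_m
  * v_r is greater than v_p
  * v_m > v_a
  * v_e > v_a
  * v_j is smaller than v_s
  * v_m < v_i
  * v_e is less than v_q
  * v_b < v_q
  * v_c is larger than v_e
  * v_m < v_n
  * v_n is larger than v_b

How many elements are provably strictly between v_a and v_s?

2

The relations place v_a below v_s. An element lies strictly between them when it is forced above v_a and also forced below v_s.
Above v_a: {v_m, v_i, v_n, v_e, v_q, v_c, v_r}. Below v_s: {v_b, v_m, v_p, v_n, v_j}.
Intersection: {v_m, v_n} — 2.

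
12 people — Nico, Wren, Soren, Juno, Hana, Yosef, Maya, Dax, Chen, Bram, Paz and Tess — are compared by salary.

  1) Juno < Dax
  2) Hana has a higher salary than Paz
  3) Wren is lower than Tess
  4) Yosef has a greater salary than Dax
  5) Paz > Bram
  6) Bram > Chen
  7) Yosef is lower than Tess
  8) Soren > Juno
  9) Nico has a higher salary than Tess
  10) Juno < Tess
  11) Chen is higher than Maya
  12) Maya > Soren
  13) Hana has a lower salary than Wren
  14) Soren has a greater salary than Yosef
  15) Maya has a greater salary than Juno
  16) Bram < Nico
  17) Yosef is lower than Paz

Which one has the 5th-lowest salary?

Chaining the given pairs: Juno < Dax < Yosef < Soren < Maya < Chen < Bram < Paz < Hana < Wren < Tess < Nico.
Counting 5 from the smallest end gives Maya.

Maya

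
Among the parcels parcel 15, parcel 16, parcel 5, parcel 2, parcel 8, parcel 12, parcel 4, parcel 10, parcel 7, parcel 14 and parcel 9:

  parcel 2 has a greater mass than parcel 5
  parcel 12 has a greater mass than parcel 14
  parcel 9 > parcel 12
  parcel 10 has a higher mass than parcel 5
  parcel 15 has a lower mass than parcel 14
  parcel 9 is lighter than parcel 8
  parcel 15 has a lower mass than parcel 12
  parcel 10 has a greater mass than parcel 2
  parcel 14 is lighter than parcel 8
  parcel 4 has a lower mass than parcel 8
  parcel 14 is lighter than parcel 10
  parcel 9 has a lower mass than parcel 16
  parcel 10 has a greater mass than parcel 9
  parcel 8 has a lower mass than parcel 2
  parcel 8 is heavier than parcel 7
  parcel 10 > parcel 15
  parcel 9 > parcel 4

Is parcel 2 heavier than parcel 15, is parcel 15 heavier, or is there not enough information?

The relevant relations are parcel 15 < parcel 14; parcel 14 < parcel 12; parcel 12 < parcel 9; parcel 9 < parcel 8; parcel 8 < parcel 2.
Together: parcel 15 < parcel 14 < parcel 12 < parcel 9 < parcel 8 < parcel 2.
So parcel 2 is heavier.

parcel 2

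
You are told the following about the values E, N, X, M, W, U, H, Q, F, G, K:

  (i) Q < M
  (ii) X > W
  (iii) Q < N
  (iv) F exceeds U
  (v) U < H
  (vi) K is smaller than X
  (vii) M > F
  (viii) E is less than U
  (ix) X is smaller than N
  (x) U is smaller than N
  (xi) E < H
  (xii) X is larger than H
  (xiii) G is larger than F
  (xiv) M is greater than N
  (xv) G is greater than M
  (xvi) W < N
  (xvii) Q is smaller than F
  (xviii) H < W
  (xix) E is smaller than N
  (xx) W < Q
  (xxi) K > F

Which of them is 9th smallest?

Chaining the given pairs: E < U < H < W < Q < F < K < X < N < M < G.
The 9th smallest is N.

N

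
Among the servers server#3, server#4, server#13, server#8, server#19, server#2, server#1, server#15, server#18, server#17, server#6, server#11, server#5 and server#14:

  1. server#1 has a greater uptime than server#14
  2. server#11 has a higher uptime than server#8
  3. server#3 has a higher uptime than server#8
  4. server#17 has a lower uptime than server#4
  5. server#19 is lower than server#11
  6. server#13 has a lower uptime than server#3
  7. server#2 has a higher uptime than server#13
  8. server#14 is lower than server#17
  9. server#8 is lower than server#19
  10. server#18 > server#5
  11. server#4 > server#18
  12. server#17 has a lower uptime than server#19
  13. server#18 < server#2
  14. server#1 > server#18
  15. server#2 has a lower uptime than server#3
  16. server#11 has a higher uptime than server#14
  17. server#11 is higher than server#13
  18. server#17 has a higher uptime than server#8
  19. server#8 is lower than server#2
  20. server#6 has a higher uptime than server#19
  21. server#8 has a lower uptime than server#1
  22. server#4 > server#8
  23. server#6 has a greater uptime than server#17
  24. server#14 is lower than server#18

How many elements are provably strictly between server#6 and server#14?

The relations place server#14 below server#6. An element lies strictly between them when it is forced above server#14 and also forced below server#6.
Above server#14: {server#18, server#17, server#2, server#3, server#19, server#11, server#1, server#4}. Below server#6: {server#8, server#17, server#19}.
Intersection: {server#17, server#19} — 2.

2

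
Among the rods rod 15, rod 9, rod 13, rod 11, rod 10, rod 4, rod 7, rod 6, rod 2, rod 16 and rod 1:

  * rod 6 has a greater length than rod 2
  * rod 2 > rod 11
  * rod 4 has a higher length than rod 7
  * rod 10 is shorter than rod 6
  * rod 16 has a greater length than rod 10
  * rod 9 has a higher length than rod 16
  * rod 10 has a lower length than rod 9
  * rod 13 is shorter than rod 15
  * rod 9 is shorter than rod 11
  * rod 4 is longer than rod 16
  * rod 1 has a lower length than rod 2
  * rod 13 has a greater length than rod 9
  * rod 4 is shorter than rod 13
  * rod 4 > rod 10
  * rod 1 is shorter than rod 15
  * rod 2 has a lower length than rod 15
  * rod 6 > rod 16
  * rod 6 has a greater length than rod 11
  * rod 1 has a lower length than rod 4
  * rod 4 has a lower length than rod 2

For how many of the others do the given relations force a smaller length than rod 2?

Directly below rod 2: rod 11, rod 1, rod 4.
One step further: rod 7, rod 10, rod 16, rod 9 (7 so far).
No other element is forced below rod 2 by the given relations, so the count is 7.

7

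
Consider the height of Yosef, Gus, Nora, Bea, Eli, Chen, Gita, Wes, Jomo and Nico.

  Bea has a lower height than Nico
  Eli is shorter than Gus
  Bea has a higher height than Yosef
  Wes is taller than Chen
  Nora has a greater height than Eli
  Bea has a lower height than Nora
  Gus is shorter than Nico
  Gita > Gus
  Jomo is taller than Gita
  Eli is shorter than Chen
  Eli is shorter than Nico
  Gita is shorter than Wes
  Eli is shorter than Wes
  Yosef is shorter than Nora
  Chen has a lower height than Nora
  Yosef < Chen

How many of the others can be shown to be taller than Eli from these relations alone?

7

Directly above Eli: Gus, Chen, Nora, Nico, Wes.
One step further: Gita (6 so far).
One step further: Jomo (7 so far).
Nothing else is reachable above Eli; 7 in all.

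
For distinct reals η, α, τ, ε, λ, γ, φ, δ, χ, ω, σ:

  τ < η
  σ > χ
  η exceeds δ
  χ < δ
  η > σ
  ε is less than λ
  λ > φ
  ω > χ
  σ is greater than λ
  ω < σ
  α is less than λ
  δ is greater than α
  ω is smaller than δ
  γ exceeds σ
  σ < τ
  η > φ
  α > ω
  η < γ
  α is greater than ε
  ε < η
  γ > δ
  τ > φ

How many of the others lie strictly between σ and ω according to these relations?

2

The relations place ω below σ. An element lies strictly between them when it is forced above ω and also forced below σ.
Above ω: {α, λ, τ, δ, η, γ}. Below σ: {χ, φ, ε, α, λ}.
Intersection: {α, λ} — 2.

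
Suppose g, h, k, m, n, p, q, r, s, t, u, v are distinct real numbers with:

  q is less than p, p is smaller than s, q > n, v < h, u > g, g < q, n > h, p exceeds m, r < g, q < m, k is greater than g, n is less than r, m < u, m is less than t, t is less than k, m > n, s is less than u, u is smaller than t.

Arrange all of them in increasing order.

Nothing is placed below v, so it is least; from there v < h; h < n; n < r; r < g; g < q; q < m; m < p; p < s; s < u; u < t; t < k, each given directly.

v < h < n < r < g < q < m < p < s < u < t < k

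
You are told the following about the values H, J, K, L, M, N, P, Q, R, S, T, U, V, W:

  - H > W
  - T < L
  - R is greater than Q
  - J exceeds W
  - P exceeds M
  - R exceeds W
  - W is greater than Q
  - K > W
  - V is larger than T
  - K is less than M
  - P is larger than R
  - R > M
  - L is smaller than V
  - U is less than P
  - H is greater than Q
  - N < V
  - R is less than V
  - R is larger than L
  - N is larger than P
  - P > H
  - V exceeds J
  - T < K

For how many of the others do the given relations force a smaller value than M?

From M the given relations immediately reach K.
From those, T, W — 3 in total.
From those, Q — 4 in total.
No other element is forced below M by the given relations, so the count is 4.

4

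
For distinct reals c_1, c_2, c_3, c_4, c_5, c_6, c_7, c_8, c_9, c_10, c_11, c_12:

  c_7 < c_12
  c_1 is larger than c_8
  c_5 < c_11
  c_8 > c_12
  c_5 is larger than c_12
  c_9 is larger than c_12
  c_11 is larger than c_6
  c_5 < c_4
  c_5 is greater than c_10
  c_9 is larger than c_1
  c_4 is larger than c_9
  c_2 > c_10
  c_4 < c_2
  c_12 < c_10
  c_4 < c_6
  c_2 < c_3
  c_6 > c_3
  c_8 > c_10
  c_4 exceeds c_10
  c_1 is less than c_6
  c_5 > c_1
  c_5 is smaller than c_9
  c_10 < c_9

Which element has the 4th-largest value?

c_2

Chaining the given pairs: c_7 < c_12 < c_10 < c_8 < c_1 < c_5 < c_9 < c_4 < c_2 < c_3 < c_6 < c_11.
The 4th largest is c_2.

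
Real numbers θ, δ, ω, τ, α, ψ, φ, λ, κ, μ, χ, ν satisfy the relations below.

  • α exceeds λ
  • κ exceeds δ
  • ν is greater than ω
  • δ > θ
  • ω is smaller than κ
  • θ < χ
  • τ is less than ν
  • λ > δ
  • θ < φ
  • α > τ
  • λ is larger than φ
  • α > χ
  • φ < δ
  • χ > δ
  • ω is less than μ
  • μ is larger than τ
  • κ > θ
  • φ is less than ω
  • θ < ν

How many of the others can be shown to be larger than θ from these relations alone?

Directly above θ: φ, δ, κ, χ, ν.
One step further: λ, ω, α (8 so far).
One step further: μ (9 so far).
No other element is forced above θ by the given relations, so the count is 9.

9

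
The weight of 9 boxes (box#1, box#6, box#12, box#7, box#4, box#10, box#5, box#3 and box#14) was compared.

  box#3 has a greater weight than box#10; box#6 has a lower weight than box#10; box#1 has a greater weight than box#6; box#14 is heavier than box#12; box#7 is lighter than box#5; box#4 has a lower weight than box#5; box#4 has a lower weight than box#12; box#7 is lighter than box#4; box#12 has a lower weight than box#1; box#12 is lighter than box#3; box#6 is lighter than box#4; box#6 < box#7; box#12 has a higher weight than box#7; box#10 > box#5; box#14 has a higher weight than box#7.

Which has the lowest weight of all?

box#6

box#7 is not least since box#6 < box#7; box#4 is not least since box#7 < box#4; box#5 is not least since box#4 < box#5; box#12 is not least since box#4 < box#12; box#10 is not least since box#6 < box#10; box#3 is not least since box#12 < box#3; box#1 is not least since box#6 < box#1; box#14 is not least since box#7 < box#14.
Only box#6 has nothing below it, so box#6 is the lowest weight.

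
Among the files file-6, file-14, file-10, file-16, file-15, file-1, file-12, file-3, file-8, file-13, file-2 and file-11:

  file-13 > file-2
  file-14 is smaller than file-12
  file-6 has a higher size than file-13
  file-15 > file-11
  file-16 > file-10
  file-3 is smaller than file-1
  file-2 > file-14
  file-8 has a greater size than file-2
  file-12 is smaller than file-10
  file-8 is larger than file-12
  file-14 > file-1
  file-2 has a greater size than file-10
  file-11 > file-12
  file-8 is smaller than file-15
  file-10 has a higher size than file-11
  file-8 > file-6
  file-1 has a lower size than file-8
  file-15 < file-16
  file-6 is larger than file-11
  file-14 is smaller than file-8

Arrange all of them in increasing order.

file-3 < file-1 < file-14 < file-12 < file-11 < file-10 < file-2 < file-13 < file-6 < file-8 < file-15 < file-16

Each adjacent pair is fixed by a given relation: file-3 < file-1; file-1 < file-14; file-14 < file-12; file-12 < file-11; file-11 < file-10; file-10 < file-2; file-2 < file-13; file-13 < file-6; file-6 < file-8; file-8 < file-15; file-15 < file-16. Chaining them end to end gives the full order.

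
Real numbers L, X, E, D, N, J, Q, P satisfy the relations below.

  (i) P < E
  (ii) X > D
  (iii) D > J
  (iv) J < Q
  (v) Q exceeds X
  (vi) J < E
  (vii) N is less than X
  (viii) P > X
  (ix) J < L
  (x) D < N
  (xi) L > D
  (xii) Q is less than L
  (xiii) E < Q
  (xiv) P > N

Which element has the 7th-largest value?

Piecing the relations together gives one ordering: J < D < N < X < P < E < Q < L.
The 7th largest is D.

D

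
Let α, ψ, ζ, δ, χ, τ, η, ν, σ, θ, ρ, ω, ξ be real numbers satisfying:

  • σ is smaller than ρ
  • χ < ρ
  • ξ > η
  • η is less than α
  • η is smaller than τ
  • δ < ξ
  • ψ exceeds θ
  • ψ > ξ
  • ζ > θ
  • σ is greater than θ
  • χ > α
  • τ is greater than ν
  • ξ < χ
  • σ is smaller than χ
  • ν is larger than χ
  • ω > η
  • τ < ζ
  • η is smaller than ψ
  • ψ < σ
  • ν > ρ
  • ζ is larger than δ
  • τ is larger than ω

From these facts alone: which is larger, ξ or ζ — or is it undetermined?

ζ

The relevant relations are ξ < ψ; ψ < σ; σ < χ; χ < ρ; ρ < ν; ν < τ; τ < ζ.
Chaining these gives ξ < ψ < σ < χ < ρ < ν < τ < ζ.
So ζ is larger.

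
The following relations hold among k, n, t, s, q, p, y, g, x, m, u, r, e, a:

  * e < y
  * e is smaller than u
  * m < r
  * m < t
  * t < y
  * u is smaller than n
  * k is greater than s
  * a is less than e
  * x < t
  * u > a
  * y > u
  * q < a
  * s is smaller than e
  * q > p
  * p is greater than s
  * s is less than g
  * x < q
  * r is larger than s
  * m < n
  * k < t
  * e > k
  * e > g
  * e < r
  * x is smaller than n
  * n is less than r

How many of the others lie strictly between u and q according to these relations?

Chaining upward from q reaches: a, e, n, r, y.
Chaining downward from u reaches: s, p, x, k, g, a, e.
Strictly between q and u are those in both lists: a, e — 2 elements.

2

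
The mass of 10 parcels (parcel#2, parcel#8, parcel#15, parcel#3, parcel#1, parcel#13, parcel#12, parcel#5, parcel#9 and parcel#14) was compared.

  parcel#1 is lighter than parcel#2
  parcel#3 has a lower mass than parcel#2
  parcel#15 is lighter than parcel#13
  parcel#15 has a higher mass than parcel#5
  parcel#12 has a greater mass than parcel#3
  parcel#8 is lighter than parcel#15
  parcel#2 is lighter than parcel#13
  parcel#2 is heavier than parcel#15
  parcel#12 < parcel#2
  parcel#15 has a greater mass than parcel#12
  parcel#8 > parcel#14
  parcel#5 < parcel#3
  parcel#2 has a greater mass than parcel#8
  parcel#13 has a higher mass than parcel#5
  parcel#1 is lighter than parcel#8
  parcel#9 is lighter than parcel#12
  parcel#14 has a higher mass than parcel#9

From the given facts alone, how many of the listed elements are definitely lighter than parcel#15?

7

The elements the relations force below parcel#15 are parcel#9, parcel#5, parcel#1, parcel#14, parcel#3, parcel#12, parcel#8 — no chain reaches any other.
That is 7.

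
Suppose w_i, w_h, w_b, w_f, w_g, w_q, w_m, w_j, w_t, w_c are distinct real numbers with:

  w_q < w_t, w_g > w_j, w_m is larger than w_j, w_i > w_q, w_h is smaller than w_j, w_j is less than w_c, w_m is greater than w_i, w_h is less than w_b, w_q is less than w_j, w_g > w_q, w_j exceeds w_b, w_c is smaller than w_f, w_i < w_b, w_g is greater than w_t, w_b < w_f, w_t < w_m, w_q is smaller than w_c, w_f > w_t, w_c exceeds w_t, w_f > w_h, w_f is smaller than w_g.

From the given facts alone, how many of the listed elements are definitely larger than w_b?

From w_b the given relations immediately reach w_j, w_f.
From those, w_m, w_c, w_g — 5 in total.
Nothing else is reachable above w_b; 5 in all.

5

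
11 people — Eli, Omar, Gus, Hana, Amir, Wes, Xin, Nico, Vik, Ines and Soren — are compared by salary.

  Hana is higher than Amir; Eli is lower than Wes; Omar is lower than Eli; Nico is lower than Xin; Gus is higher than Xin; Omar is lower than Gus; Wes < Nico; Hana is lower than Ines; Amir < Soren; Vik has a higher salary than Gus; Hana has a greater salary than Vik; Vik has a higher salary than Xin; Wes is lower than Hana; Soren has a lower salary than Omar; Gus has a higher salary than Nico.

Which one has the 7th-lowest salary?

The consecutive relations fix a unique order: Amir < Soren < Omar < Eli < Wes < Nico < Xin < Gus < Vik < Hana < Ines.
Counting 7 from the smallest end gives Xin.

Xin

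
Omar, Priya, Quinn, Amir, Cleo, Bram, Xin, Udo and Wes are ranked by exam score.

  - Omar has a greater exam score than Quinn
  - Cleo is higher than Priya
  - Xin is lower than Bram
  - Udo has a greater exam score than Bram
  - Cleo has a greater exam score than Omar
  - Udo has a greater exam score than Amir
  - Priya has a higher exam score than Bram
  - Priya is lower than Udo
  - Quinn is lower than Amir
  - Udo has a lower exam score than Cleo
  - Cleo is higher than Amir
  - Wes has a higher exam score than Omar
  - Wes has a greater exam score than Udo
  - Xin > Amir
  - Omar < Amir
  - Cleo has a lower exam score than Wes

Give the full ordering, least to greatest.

Quinn < Omar < Amir < Xin < Bram < Priya < Udo < Cleo < Wes

Nothing is placed below Quinn, so it is least; from there Quinn < Omar; Omar < Amir; Amir < Xin; Xin < Bram; Bram < Priya; Priya < Udo; Udo < Cleo; Cleo < Wes, each given directly.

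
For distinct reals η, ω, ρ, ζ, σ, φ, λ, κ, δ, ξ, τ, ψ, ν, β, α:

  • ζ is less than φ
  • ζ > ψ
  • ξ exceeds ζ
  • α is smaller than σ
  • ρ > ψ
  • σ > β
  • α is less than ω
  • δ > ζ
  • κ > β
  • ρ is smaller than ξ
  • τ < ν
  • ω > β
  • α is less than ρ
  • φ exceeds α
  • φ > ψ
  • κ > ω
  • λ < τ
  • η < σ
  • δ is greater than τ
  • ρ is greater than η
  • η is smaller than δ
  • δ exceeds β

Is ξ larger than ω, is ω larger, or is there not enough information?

undetermined

Following every chain through ω: above ω we get κ; below ω we get α, β.
ξ is not reached, and no chain runs the other way from ξ to ω.
So the given relations leave the order of ω and ξ undetermined.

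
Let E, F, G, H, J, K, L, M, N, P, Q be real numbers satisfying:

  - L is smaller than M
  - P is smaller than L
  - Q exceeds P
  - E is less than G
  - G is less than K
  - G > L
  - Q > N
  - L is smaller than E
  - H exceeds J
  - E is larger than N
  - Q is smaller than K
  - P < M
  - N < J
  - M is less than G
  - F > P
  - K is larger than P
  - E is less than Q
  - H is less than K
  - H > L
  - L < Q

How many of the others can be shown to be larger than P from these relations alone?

8

The elements the relations force above P are L, E, M, G, Q, H, F, K — no chain reaches any other.
That is 8.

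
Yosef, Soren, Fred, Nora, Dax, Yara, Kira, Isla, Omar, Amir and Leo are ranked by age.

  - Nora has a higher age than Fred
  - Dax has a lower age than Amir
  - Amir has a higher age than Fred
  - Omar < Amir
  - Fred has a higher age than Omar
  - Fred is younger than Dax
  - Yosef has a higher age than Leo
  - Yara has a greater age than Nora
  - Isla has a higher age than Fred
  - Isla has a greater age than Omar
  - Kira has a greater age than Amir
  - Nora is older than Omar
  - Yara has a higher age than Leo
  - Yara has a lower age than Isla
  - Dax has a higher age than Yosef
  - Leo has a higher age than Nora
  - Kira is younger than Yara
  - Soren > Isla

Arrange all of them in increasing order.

Nothing is placed below Omar, so it is least; from there Omar < Fred; Fred < Nora; Nora < Leo; Leo < Yosef; Yosef < Dax; Dax < Amir; Amir < Kira; Kira < Yara; Yara < Isla; Isla < Soren, each given directly.

Omar < Fred < Nora < Leo < Yosef < Dax < Amir < Kira < Yara < Isla < Soren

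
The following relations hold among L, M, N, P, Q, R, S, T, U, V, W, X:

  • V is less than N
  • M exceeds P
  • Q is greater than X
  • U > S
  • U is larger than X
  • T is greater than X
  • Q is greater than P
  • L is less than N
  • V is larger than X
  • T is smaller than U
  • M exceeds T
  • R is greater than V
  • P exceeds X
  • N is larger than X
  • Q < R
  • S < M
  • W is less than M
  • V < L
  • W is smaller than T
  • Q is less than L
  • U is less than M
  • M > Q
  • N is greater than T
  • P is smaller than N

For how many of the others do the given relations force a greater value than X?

9

From X the given relations immediately reach P, Q, V, T, U, N.
From those, M, R, L — 9 in total.
No other element is forced above X by the given relations, so the count is 9.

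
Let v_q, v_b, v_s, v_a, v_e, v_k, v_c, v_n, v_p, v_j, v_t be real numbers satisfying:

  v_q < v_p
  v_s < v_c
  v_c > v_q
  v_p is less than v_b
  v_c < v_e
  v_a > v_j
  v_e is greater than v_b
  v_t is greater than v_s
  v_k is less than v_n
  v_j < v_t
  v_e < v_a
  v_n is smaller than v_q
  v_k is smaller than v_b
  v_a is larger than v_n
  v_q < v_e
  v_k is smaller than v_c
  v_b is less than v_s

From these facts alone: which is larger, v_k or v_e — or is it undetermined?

v_e

Following the relations from v_k: v_k < v_n < v_q < v_p < v_b < v_s < v_c < v_e.
So v_e is larger.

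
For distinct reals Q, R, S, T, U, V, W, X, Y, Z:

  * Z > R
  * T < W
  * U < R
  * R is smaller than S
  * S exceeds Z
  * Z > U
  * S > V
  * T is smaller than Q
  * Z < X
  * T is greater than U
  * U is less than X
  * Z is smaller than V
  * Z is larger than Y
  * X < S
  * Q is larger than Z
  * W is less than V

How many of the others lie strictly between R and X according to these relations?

Chaining upward from R reaches: Z, V, S, Q.
Chaining downward from X reaches: Y, U, Z.
Strictly between R and X are those in both lists: Z — 1 element.

1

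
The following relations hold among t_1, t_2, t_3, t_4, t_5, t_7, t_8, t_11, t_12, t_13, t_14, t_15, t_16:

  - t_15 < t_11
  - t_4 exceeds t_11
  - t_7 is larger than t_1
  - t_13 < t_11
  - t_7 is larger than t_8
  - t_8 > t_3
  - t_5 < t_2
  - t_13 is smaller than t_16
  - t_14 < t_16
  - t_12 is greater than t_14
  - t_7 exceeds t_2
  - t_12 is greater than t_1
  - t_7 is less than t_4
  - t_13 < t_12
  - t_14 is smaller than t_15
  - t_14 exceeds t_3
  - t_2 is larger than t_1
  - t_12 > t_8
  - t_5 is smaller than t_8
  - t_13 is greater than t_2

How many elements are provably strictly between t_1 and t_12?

Chaining upward from t_1 reaches: t_2, t_13, t_7, t_16, t_11, t_4.
Chaining downward from t_12 reaches: t_5, t_2, t_3, t_8, t_14, t_13.
Strictly between t_1 and t_12 are those in both lists: t_2, t_13 — 2 elements.

2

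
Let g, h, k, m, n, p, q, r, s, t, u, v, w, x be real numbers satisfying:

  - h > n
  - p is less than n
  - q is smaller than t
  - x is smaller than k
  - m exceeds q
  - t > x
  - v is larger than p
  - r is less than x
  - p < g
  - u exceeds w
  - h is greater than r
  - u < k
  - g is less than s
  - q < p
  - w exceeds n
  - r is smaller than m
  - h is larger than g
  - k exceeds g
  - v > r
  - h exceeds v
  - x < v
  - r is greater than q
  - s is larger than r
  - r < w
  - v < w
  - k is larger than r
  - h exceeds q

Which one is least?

Chaining upward from q: directly above it, p, r, t, h, m; then x, n, g, v, w, s, k; then u.
That covers every other element, and nothing is given below q, so q is the least.

q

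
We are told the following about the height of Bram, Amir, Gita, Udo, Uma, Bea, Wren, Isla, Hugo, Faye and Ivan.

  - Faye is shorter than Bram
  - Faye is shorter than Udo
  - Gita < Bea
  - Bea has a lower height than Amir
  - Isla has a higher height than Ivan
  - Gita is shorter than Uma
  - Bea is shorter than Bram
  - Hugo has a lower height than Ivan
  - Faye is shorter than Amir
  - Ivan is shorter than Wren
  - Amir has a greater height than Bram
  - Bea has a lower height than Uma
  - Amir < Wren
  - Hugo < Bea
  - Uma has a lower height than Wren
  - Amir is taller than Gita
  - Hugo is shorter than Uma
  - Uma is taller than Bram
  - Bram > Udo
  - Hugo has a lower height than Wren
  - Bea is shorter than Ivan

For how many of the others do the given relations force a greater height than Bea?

From Bea the given relations immediately reach Bram, Ivan, Uma, Amir.
From those, Isla, Wren — 6 in total.
Nothing else is reachable above Bea; 6 in all.

6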